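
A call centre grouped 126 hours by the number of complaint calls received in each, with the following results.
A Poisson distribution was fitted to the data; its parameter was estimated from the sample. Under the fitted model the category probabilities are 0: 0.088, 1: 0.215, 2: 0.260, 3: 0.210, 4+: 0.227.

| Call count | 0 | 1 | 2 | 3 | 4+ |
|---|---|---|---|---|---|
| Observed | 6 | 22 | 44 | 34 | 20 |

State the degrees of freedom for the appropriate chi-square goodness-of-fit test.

3

There are k = 5 categories and 1 parameter estimated from the data, so df = 5 − 1 − 1 = 3.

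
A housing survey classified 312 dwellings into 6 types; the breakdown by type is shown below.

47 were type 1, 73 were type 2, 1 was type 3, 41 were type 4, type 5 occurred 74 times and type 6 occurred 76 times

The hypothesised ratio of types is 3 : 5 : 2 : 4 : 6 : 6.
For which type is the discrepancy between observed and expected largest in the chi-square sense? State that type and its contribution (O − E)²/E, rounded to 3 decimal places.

type 3, 22.042

Ratio total = 26. Expected counts: 312×3/26 = 36, 312×5/26 = 60, 312×2/26 = 24, 312×4/26 = 48, 312×6/26 = 72, 312×6/26 = 72.
cat         O        E   (O−E)²/E
type 1     47       36     3.3611
type 2     73       60     2.8167
type 3      1       24    22.0417
type 4     41       48     1.0208
type 5     74       72     0.0556
type 6     76       72     0.2222
The largest term is for type 3: 22.042.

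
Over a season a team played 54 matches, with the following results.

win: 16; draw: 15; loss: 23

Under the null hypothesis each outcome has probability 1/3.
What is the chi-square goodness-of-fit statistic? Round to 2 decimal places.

Expected count for each of the 3 categories: 54/3 = 18.
cat         O        E   (O−E)²/E
win        16       18      0.222
draw       15       18      0.500
loss       23       18      1.389
Sum = 2.11

2.11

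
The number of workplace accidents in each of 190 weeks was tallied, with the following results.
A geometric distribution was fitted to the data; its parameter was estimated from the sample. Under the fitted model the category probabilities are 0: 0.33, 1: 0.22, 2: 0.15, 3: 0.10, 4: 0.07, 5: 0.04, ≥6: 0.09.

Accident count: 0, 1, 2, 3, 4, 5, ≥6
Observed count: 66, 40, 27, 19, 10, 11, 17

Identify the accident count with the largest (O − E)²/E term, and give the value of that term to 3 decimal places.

5, 1.521

Expected counts E_i = n·p_i: 190×0.33 = 62.7, 190×0.22 = 41.8, 190×0.15 = 28.5, 190×0.10 = 19, 190×0.07 = 13.3, 190×0.04 = 7.6, 190×0.09 = 17.1.
cat         O        E   (O−E)²/E
0          66     62.7     0.1737
1          40     41.8     0.0775
2          27     28.5     0.0789
3          19       19     0.0000
4          10     13.3     0.8188
5          11      7.6     1.5211
≥6         17     17.1     0.0006
The largest term is for 5: 1.521.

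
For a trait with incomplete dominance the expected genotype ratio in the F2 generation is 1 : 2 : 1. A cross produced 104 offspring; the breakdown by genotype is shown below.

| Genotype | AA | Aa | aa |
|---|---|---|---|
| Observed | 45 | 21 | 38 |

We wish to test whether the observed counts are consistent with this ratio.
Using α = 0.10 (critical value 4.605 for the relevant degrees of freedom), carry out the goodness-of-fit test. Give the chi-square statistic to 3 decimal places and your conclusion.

Ratio total = 4. Expected counts: 104×1/4 = 26, 104×2/4 = 52, 104×1/4 = 26.
AA: (45 − 26)²/26 = 361/26 = 13.8846
Aa: (21 − 52)²/52 = 961/52 = 18.4808
aa: (38 − 26)²/26 = 144/26 = 5.5385
Sum = 37.904
df = 2. Since 37.904 > 4.605, we reject H₀.

37.904; reject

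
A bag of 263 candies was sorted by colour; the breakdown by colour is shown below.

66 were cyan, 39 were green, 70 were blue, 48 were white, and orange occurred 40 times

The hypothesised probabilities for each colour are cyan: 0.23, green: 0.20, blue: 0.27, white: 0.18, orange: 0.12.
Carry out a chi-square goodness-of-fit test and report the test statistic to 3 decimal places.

Expected counts E_i = n·p_i: 263×0.23 = 60.49, 263×0.20 = 52.6, 263×0.27 = 71.01, 263×0.18 = 47.34, 263×0.12 = 31.56.
cyan: (66 − 60.49)²/60.49 = 30.3601/60.49 = 0.5019
green: (39 − 52.6)²/52.6 = 184.96/52.6 = 3.5163
blue: (70 − 71.01)²/71.01 = 1.0201/71.01 = 0.0144
white: (48 − 47.34)²/47.34 = 0.4356/47.34 = 0.0092
orange: (40 − 31.56)²/31.56 = 71.2336/31.56 = 2.2571
Sum = 6.299

6.299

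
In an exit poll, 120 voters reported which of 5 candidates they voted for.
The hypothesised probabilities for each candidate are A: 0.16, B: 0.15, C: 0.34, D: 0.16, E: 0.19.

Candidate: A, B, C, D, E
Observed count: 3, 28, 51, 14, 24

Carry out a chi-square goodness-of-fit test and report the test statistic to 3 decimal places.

23.246

Expected counts E_i = n·p_i: 120×0.16 = 19.2, 120×0.15 = 18, 120×0.34 = 40.8, 120×0.16 = 19.2, 120×0.19 = 22.8.
cat         O        E   (O−E)²/E
A           3     19.2    13.6688
B          28       18     5.5556
C          51     40.8     2.5500
D          14     19.2     1.4083
E          24     22.8     0.0632
Sum = 23.246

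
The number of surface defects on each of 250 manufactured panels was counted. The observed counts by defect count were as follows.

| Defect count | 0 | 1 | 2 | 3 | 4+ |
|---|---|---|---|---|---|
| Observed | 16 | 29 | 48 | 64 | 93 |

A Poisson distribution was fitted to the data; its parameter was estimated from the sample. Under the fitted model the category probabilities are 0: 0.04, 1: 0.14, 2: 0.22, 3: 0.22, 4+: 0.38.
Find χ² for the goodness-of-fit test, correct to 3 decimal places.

7.034

Expected counts E_i = n·p_i: 250×0.04 = 10, 250×0.14 = 35, 250×0.22 = 55, 250×0.22 = 55, 250×0.38 = 95.
0: (16 − 10)²/10 = 36/10 = 3.6000
1: (29 − 35)²/35 = 36/35 = 1.0286
2: (48 − 55)²/55 = 49/55 = 0.8909
3: (64 − 55)²/55 = 81/55 = 1.4727
4+: (93 − 95)²/95 = 4/95 = 0.0421
Sum = 7.034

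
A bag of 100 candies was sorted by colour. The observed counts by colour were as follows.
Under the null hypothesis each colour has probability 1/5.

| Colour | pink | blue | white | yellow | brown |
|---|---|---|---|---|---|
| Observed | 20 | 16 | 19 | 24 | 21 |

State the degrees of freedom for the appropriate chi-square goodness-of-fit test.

There are k = 5 categories and no parameters were estimated from the data, so df = 5 − 1 = 4.

4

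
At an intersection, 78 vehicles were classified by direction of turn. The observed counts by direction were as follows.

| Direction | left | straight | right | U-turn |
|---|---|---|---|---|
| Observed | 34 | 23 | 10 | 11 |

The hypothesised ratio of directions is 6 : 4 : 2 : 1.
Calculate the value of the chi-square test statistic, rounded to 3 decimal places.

Ratio total = 13. Expected counts: 78×6/13 = 36, 78×4/13 = 24, 78×2/13 = 12, 78×1/13 = 6.
cat           O        E   (O−E)²/E
left         34       36     0.1111
straight     23       24     0.0417
right        10       12     0.3333
U-turn       11        6     4.1667
Sum = 4.653

4.653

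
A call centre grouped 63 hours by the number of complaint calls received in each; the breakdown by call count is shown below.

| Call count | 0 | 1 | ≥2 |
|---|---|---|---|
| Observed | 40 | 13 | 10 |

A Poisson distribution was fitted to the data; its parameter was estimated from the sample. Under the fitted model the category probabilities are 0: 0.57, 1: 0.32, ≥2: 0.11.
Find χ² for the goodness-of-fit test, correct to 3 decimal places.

Expected counts E_i = n·p_i: 63×0.57 = 35.91, 63×0.32 = 20.16, 63×0.11 = 6.93.
0: (40 − 35.91)²/35.91 = 16.7281/35.91 = 0.4658
1: (13 − 20.16)²/20.16 = 51.2656/20.16 = 2.5429
≥2: (10 − 6.93)²/6.93 = 9.4249/6.93 = 1.3600
Sum = 4.369

4.369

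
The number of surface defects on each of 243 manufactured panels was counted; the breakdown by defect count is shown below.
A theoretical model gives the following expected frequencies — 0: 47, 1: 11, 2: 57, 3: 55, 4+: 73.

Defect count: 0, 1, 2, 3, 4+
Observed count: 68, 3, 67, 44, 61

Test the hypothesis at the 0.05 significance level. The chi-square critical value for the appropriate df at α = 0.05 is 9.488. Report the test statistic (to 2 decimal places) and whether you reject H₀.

0: (68 − 47)²/47 = 441/47 = 9.383
1: (3 − 11)²/11 = 64/11 = 5.818
2: (67 − 57)²/57 = 100/57 = 1.754
3: (44 − 55)²/55 = 121/55 = 2.200
4+: (61 − 73)²/73 = 144/73 = 1.973
Sum = 21.13
df = 4. Since 21.13 > 9.488, we reject H₀.

21.13; reject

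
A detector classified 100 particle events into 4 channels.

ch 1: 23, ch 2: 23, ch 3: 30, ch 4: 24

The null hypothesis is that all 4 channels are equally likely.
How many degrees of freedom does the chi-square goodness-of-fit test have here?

3

There are k = 4 categories and no parameters were estimated from the data, so df = 4 − 1 = 3.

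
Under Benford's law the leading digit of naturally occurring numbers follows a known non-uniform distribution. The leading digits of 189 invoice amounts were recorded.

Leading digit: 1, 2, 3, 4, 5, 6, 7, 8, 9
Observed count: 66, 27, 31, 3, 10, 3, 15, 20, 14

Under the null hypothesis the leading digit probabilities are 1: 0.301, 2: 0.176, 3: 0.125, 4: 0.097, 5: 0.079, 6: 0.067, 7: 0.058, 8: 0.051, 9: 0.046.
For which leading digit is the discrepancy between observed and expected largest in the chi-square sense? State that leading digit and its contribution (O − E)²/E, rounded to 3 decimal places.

4, 12.824

Expected counts E_i = n·p_i: 189×0.301 = 56.889, 189×0.176 = 33.264, 189×0.125 = 23.625, 189×0.097 = 18.333, 189×0.079 = 14.931, 189×0.067 = 12.663, 189×0.058 = 10.962, 189×0.051 = 9.639, 189×0.046 = 8.694.
χ² = (66−56.889)²/56.889 + (27−33.264)²/33.264 + (31−23.625)²/23.625 + (3−18.333)²/18.333 + (10−14.931)²/14.931 + (3−12.663)²/12.663 + (15−10.962)²/10.962 + (20−9.639)²/9.639 + (14−8.694)²/8.694
   = 1.4592 + 1.1796 + 2.3022 + 12.8239 + 1.6285 + 7.3737 + 1.4875 + 11.1371 + 3.2383
The largest term is for 4: 12.824.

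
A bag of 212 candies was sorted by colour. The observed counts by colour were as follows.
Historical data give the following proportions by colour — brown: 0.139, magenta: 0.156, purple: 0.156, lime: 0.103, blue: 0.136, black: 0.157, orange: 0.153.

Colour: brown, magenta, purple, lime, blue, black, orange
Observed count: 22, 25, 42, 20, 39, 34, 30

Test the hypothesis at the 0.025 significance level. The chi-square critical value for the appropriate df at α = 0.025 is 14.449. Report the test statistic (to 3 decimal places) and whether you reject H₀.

Expected counts E_i = n·p_i: 212×0.139 = 29.468, 212×0.156 = 33.072, 212×0.156 = 33.072, 212×0.103 = 21.836, 212×0.136 = 28.832, 212×0.157 = 33.284, 212×0.153 = 32.436.
brown: (22 − 29.468)²/29.468 = 55.771024/29.468 = 1.8926
magenta: (25 − 33.072)²/33.072 = 65.157184/33.072 = 1.9702
purple: (42 − 33.072)²/33.072 = 79.709184/33.072 = 2.4102
lime: (20 − 21.836)²/21.836 = 3.370896/21.836 = 0.1544
blue: (39 − 28.832)²/28.832 = 103.388224/28.832 = 3.5859
black: (34 − 33.284)²/33.284 = 0.512656/33.284 = 0.0154
orange: (30 − 32.436)²/32.436 = 5.934096/32.436 = 0.1829
Sum = 10.212
df = 6. Since 10.212 < 14.449, we do not reject H₀.

10.212; do not reject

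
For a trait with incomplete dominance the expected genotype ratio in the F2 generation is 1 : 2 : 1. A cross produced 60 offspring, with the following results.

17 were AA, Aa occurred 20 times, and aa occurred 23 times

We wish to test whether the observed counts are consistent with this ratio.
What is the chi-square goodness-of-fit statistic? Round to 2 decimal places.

Ratio total = 4. Expected counts: 60×1/4 = 15, 60×2/4 = 30, 60×1/4 = 15.
cat         O        E   (O−E)²/E
AA         17       15      0.267
Aa         20       30      3.333
aa         23       15      4.267
Sum = 7.87

7.87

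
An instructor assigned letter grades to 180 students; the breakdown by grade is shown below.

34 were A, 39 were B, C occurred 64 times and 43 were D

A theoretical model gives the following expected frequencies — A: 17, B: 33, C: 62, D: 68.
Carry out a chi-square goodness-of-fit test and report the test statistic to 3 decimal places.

cat         O        E   (O−E)²/E
A          34       17    17.0000
B          39       33     1.0909
C          64       62     0.0645
D          43       68     9.1912
Sum = 27.347

27.347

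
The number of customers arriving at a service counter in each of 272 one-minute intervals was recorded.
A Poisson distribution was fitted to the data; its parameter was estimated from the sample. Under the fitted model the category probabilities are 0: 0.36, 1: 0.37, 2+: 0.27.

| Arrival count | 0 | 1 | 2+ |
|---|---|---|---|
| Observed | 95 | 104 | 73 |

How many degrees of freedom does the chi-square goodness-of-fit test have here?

There are k = 3 categories and 1 parameter estimated from the data, so df = 3 − 1 − 1 = 1.

1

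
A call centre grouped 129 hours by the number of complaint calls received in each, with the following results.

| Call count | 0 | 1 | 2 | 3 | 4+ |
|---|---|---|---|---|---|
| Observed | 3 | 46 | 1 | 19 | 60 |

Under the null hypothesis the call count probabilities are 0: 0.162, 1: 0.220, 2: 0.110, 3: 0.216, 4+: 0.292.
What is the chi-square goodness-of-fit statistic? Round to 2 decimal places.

54.59

Expected counts E_i = n·p_i: 129×0.162 = 20.898, 129×0.220 = 28.38, 129×0.110 = 14.19, 129×0.216 = 27.864, 129×0.292 = 37.668.
cat         O        E   (O−E)²/E
0           3   20.898     15.329
1          46    28.38     10.940
2           1    14.19     12.260
3          19   27.864      2.820
4+         60   37.668     13.240
Sum = 54.59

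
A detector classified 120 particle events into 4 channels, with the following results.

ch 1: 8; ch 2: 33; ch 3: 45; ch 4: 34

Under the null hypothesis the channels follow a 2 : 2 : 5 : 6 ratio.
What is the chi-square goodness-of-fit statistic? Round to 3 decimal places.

26.771

Ratio total = 15. Expected counts: 120×2/15 = 16, 120×2/15 = 16, 120×5/15 = 40, 120×6/15 = 48.
ch 1: (8 − 16)²/16 = 64/16 = 4.0000
ch 2: (33 − 16)²/16 = 289/16 = 18.0625
ch 3: (45 − 40)²/40 = 25/40 = 0.6250
ch 4: (34 − 48)²/48 = 196/48 = 4.0833
Sum = 26.771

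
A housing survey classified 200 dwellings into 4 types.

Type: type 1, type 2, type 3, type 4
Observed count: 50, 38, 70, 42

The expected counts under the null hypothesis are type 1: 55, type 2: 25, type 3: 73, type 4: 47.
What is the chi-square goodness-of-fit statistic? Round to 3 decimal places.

type 1: (50 − 55)²/55 = 25/55 = 0.4545
type 2: (38 − 25)²/25 = 169/25 = 6.7600
type 3: (70 − 73)²/73 = 9/73 = 0.1233
type 4: (42 − 47)²/47 = 25/47 = 0.5319
Sum = 7.870

7.870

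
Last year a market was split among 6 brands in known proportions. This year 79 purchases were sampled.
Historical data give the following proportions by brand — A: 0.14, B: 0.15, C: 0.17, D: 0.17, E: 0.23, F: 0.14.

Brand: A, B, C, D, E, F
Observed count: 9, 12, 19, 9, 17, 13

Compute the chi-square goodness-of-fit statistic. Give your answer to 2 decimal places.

Expected counts E_i = n·p_i: 79×0.14 = 11.06, 79×0.15 = 11.85, 79×0.17 = 13.43, 79×0.17 = 13.43, 79×0.23 = 18.17, 79×0.14 = 11.06.
χ² = (9−11.06)²/11.06 + (12−11.85)²/11.85 + (19−13.43)²/13.43 + (9−13.43)²/13.43 + (17−18.17)²/18.17 + (13−11.06)²/11.06
   = 0.384 + 0.002 + 2.310 + 1.461 + 0.075 + 0.340
Sum = 4.57

4.57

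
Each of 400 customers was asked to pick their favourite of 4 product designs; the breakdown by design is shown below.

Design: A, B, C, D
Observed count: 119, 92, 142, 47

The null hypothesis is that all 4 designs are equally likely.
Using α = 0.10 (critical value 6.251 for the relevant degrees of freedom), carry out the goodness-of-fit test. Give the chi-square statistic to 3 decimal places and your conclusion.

49.980; reject

Expected count for each of the 4 categories: 400/4 = 100.
χ² = (119−100)²/100 + (92−100)²/100 + (142−100)²/100 + (47−100)²/100
   = 3.6100 + 0.6400 + 17.6400 + 28.0900
Sum = 49.980
df = 3. Since 49.980 > 6.251, we reject H₀.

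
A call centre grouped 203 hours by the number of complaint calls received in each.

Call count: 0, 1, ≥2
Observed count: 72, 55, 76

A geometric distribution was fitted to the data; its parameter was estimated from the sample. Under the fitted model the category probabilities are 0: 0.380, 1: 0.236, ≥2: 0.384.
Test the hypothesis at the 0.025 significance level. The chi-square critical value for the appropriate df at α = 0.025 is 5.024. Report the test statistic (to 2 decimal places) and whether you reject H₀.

1.44; do not reject

Expected counts E_i = n·p_i: 203×0.380 = 77.14, 203×0.236 = 47.908, 203×0.384 = 77.952.
cat         O        E   (O−E)²/E
0          72    77.14      0.342
1          55   47.908      1.050
≥2         76   77.952      0.049
Sum = 1.44
df = 1. Since 1.44 < 5.024, we do not reject H₀.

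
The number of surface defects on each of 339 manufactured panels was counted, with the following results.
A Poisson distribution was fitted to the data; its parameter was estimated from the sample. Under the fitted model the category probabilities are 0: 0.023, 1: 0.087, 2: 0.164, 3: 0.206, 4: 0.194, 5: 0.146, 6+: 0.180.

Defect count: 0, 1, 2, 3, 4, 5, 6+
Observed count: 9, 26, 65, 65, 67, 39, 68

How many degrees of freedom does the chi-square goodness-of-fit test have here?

There are k = 7 categories and 1 parameter estimated from the data, so df = 7 − 1 − 1 = 5.

5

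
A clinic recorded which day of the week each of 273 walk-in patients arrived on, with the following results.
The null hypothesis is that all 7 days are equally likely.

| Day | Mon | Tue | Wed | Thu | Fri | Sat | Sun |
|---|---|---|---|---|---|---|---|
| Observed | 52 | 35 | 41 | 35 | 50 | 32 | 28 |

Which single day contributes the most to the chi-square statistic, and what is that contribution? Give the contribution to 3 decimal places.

Mon, 4.333

Under H₀ each category has probability 1/7, so each expected count is 273/7 = 39.
Mon: (52 − 39)²/39 = 169/39 = 4.3333
Tue: (35 − 39)²/39 = 16/39 = 0.4103
Wed: (41 − 39)²/39 = 4/39 = 0.1026
Thu: (35 − 39)²/39 = 16/39 = 0.4103
Fri: (50 − 39)²/39 = 121/39 = 3.1026
Sat: (32 − 39)²/39 = 49/39 = 1.2564
Sun: (28 − 39)²/39 = 121/39 = 3.1026
The largest term is for Mon: 4.333.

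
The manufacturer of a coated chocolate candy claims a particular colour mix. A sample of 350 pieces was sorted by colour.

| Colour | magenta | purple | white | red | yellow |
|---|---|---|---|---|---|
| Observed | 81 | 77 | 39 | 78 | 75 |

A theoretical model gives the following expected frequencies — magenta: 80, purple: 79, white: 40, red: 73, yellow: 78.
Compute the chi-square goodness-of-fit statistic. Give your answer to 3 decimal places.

0.546

χ² = (81−80)²/80 + (77−79)²/79 + (39−40)²/40 + (78−73)²/73 + (75−78)²/78
   = 0.0125 + 0.0506 + 0.0250 + 0.3425 + 0.1154
Sum = 0.546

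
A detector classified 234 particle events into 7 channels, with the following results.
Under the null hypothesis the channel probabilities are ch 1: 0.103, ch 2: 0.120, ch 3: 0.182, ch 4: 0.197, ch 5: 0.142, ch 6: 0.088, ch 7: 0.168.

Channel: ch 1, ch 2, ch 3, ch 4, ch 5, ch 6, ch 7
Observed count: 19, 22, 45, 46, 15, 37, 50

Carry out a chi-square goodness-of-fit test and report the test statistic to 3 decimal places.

Expected counts E_i = n·p_i: 234×0.103 = 24.102, 234×0.120 = 28.08, 234×0.182 = 42.588, 234×0.197 = 46.098, 234×0.142 = 33.228, 234×0.088 = 20.592, 234×0.168 = 39.312.
cat         O        E   (O−E)²/E
ch 1       19   24.102     1.0800
ch 2       22    28.08     1.3165
ch 3       45   42.588     0.1366
ch 4       46   46.098     0.0002
ch 5       15   33.228     9.9994
ch 6       37   20.592    13.0741
ch 7       50   39.312     2.9058
Sum = 28.513

28.513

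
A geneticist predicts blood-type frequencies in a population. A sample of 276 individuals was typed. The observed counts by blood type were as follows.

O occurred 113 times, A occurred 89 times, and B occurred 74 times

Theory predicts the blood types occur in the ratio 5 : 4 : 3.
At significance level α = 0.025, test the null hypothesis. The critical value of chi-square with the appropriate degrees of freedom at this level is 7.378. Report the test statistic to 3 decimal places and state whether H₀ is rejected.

Ratio total = 12. Expected counts: 276×5/12 = 115, 276×4/12 = 92, 276×3/12 = 69.
O: (113 − 115)²/115 = 4/115 = 0.0348
A: (89 − 92)²/92 = 9/92 = 0.0978
B: (74 − 69)²/69 = 25/69 = 0.3623
Sum = 0.495
df = 2. Since 0.495 < 7.378, we do not reject H₀.

0.495; do not reject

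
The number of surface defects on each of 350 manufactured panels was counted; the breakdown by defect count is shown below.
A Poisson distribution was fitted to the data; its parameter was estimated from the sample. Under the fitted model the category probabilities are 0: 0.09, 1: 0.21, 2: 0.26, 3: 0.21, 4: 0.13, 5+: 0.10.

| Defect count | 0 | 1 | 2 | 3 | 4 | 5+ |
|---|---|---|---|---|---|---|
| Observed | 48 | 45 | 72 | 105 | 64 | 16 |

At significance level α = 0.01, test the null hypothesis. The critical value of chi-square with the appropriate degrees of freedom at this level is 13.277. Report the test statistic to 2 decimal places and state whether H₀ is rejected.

55.00; reject

Expected counts E_i = n·p_i: 350×0.09 = 31.5, 350×0.21 = 73.5, 350×0.26 = 91, 350×0.21 = 73.5, 350×0.13 = 45.5, 350×0.10 = 35.
χ² = (48−31.5)²/31.5 + (45−73.5)²/73.5 + (72−91)²/91 + (105−73.5)²/73.5 + (64−45.5)²/45.5 + (16−35)²/35
   = 8.643 + 11.051 + 3.967 + 13.500 + 7.522 + 10.314
Sum = 55.00
df = 4. Since 55.00 > 13.277, we reject H₀.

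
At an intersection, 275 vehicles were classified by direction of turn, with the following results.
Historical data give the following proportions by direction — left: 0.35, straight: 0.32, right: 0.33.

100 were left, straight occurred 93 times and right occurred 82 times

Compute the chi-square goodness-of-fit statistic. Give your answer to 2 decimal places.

Expected counts E_i = n·p_i: 275×0.35 = 96.25, 275×0.32 = 88, 275×0.33 = 90.75.
cat           O        E   (O−E)²/E
left        100    96.25      0.146
straight     93       88      0.284
right        82    90.75      0.844
Sum = 1.27

1.27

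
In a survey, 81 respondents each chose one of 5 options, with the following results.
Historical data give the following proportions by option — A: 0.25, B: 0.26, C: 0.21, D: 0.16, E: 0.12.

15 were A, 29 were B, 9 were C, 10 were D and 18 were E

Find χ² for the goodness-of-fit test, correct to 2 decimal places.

Expected counts E_i = n·p_i: 81×0.25 = 20.25, 81×0.26 = 21.06, 81×0.21 = 17.01, 81×0.16 = 12.96, 81×0.12 = 9.72.
χ² = (15−20.25)²/20.25 + (29−21.06)²/21.06 + (9−17.01)²/17.01 + (10−12.96)²/12.96 + (18−9.72)²/9.72
   = 1.361 + 2.994 + 3.772 + 0.676 + 7.053
Sum = 15.86

15.86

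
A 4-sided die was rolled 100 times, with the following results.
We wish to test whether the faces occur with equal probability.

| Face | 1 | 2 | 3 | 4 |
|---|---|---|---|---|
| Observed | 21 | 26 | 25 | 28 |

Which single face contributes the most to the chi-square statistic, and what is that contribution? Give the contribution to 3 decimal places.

Expected count for each of the 4 categories: 100/4 = 25.
cat         O        E   (O−E)²/E
1          21       25     0.6400
2          26       25     0.0400
3          25       25     0.0000
4          28       25     0.3600
The largest term is for 1: 0.640.

1, 0.640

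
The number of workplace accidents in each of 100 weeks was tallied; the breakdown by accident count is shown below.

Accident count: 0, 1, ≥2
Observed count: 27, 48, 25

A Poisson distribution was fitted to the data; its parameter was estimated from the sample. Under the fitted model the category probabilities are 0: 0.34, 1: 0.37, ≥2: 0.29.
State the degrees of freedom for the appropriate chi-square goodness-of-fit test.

1

There are k = 3 categories and 1 parameter estimated from the data, so df = 3 − 1 − 1 = 1.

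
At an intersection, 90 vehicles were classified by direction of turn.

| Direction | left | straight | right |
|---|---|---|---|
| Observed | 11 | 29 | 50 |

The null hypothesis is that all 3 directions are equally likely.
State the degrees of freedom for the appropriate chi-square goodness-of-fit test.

There are k = 3 categories and no parameters were estimated from the data, so df = 3 − 1 = 2.

2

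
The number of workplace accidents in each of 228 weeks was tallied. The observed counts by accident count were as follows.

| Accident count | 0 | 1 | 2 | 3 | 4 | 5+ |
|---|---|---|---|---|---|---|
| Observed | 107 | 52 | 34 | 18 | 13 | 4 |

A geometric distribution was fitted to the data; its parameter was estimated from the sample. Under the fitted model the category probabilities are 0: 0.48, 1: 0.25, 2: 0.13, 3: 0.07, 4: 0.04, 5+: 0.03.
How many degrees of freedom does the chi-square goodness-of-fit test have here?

4

There are k = 6 categories and 1 parameter estimated from the data, so df = 6 − 1 − 1 = 4.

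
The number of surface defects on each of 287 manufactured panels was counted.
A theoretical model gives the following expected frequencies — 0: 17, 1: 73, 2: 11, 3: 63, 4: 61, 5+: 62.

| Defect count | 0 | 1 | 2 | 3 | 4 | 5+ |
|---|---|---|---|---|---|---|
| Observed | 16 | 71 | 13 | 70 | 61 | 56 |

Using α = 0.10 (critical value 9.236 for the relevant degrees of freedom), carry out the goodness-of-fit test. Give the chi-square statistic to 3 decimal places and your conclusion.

1.836; do not reject

cat         O        E   (O−E)²/E
0          16       17     0.0588
1          71       73     0.0548
2          13       11     0.3636
3          70       63     0.7778
4          61       61     0.0000
5+         56       62     0.5806
Sum = 1.836
df = 5. Since 1.836 < 9.236, we do not reject H₀.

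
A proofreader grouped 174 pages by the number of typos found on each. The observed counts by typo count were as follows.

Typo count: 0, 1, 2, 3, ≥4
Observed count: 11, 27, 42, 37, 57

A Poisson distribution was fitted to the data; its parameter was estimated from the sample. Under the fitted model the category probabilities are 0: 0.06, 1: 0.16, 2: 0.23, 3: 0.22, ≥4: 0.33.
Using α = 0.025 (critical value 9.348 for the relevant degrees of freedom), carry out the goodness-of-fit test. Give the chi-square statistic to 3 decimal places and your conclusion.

0.199; do not reject

Expected counts E_i = n·p_i: 174×0.06 = 10.44, 174×0.16 = 27.84, 174×0.23 = 40.02, 174×0.22 = 38.28, 174×0.33 = 57.42.
χ² = (11−10.44)²/10.44 + (27−27.84)²/27.84 + (42−40.02)²/40.02 + (37−38.28)²/38.28 + (57−57.42)²/57.42
   = 0.0300 + 0.0253 + 0.0980 + 0.0428 + 0.0031
Sum = 0.199
df = 3. Since 0.199 < 9.348, we do not reject H₀.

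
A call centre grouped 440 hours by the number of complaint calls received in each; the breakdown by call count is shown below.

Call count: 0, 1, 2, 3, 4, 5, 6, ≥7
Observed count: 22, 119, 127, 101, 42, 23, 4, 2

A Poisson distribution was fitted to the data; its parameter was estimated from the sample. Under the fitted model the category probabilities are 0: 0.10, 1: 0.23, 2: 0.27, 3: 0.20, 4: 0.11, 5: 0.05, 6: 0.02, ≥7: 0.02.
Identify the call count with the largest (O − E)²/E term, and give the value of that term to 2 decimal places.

Expected counts E_i = n·p_i: 440×0.10 = 44, 440×0.23 = 101.2, 440×0.27 = 118.8, 440×0.20 = 88, 440×0.11 = 48.4, 440×0.05 = 22, 440×0.02 = 8.8, 440×0.02 = 8.8.
cat         O        E   (O−E)²/E
0          22       44     11.000
1         119    101.2      3.131
2         127    118.8      0.566
3         101       88      1.920
4          42     48.4      0.846
5          23       22      0.045
6           4      8.8      2.618
≥7          2      8.8      5.255
The largest term is for 0: 11.00.

0, 11.00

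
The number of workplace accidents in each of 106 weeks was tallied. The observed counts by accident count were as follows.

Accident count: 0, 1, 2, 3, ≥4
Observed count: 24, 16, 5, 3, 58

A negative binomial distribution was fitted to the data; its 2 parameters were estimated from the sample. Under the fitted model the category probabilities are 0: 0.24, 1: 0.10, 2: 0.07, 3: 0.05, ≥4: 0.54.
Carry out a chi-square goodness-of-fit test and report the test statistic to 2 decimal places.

4.63

Expected counts E_i = n·p_i: 106×0.24 = 25.44, 106×0.10 = 10.6, 106×0.07 = 7.42, 106×0.05 = 5.3, 106×0.54 = 57.24.
χ² = (24−25.44)²/25.44 + (16−10.6)²/10.6 + (5−7.42)²/7.42 + (3−5.3)²/5.3 + (58−57.24)²/57.24
   = 0.082 + 2.751 + 0.789 + 0.998 + 0.010
Sum = 4.63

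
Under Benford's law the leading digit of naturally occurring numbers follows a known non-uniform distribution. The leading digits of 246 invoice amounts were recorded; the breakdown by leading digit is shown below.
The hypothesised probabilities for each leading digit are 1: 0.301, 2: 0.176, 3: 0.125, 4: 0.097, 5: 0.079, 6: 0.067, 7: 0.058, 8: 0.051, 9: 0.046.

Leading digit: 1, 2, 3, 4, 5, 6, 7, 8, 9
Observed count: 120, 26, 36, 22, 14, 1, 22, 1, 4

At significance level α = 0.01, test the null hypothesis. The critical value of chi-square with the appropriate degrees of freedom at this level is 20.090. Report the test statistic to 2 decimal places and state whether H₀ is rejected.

Expected counts E_i = n·p_i: 246×0.301 = 74.046, 246×0.176 = 43.296, 246×0.125 = 30.75, 246×0.097 = 23.862, 246×0.079 = 19.434, 246×0.067 = 16.482, 246×0.058 = 14.268, 246×0.051 = 12.546, 246×0.046 = 11.316.
1: (120 − 74.046)²/74.046 = 2111.770116/74.046 = 28.520
2: (26 − 43.296)²/43.296 = 299.151616/43.296 = 6.909
3: (36 − 30.75)²/30.75 = 27.5625/30.75 = 0.896
4: (22 − 23.862)²/23.862 = 3.467044/23.862 = 0.145
5: (14 − 19.434)²/19.434 = 29.528356/19.434 = 1.519
6: (1 − 16.482)²/16.482 = 239.692324/16.482 = 14.543
7: (22 − 14.268)²/14.268 = 59.783824/14.268 = 4.190
8: (1 − 12.546)²/12.546 = 133.310116/12.546 = 10.626
9: (4 − 11.316)²/11.316 = 53.523856/11.316 = 4.730
Sum = 72.08
df = 8. Since 72.08 > 20.090, we reject H₀.

72.08; reject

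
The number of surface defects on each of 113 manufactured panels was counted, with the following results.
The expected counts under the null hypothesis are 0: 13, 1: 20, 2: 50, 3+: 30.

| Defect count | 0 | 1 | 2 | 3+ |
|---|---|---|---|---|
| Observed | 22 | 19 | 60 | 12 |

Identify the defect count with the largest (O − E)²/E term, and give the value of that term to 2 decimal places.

0: (22 − 13)²/13 = 81/13 = 6.231
1: (19 − 20)²/20 = 1/20 = 0.050
2: (60 − 50)²/50 = 100/50 = 2.000
3+: (12 − 30)²/30 = 324/30 = 10.800
The largest term is for 3+: 10.80.

3+, 10.80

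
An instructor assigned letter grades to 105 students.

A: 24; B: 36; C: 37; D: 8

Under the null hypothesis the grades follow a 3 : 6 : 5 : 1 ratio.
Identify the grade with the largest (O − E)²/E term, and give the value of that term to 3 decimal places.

Ratio total = 15. Expected counts: 105×3/15 = 21, 105×6/15 = 42, 105×5/15 = 35, 105×1/15 = 7.
cat         O        E   (O−E)²/E
A          24       21     0.4286
B          36       42     0.8571
C          37       35     0.1143
D           8        7     0.1429
The largest term is for B: 0.857.

B, 0.857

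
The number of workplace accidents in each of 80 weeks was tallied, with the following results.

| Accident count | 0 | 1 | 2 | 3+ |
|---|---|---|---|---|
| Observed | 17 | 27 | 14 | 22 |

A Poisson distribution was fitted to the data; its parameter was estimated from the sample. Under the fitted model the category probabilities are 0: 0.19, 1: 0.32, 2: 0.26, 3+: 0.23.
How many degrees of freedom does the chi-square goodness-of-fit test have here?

2

There are k = 4 categories and 1 parameter estimated from the data, so df = 4 − 1 − 1 = 2.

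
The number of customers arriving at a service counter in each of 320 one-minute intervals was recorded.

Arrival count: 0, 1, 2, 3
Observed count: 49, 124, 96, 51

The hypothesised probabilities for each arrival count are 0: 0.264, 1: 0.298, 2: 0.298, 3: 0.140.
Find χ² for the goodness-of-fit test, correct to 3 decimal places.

24.365

Expected counts E_i = n·p_i: 320×0.264 = 84.48, 320×0.298 = 95.36, 320×0.298 = 95.36, 320×0.140 = 44.8.
χ² = (49−84.48)²/84.48 + (124−95.36)²/95.36 + (96−95.36)²/95.36 + (51−44.8)²/44.8
   = 14.9009 + 8.6016 + 0.0043 + 0.8580
Sum = 24.365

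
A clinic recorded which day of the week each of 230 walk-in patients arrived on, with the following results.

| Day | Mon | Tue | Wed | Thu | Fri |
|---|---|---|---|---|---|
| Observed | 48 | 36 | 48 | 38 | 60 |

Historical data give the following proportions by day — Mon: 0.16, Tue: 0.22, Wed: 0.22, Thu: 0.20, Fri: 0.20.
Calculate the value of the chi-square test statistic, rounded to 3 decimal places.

13.407

Expected counts E_i = n·p_i: 230×0.16 = 36.8, 230×0.22 = 50.6, 230×0.22 = 50.6, 230×0.20 = 46, 230×0.20 = 46.
cat         O        E   (O−E)²/E
Mon        48     36.8     3.4087
Tue        36     50.6     4.2126
Wed        48     50.6     0.1336
Thu        38       46     1.3913
Fri        60       46     4.2609
Sum = 13.407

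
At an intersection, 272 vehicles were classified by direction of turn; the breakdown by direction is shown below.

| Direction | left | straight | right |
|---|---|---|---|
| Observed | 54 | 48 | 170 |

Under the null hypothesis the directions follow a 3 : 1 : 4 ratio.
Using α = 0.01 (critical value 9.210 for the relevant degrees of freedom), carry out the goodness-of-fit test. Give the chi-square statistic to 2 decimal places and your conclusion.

Ratio total = 8. Expected counts: 272×3/8 = 102, 272×1/8 = 34, 272×4/8 = 136.
χ² = (54−102)²/102 + (48−34)²/34 + (170−136)²/136
   = 22.588 + 5.765 + 8.500
Sum = 36.85
df = 2. Since 36.85 > 9.210, we reject H₀.

36.85; reject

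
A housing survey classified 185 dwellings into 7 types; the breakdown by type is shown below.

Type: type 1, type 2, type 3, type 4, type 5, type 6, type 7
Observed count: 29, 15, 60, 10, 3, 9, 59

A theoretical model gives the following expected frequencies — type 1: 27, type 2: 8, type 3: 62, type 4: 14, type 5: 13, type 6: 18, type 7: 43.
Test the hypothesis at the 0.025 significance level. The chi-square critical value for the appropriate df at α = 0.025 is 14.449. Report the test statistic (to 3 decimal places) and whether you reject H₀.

25.626; reject

χ² = (29−27)²/27 + (15−8)²/8 + (60−62)²/62 + (10−14)²/14 + (3−13)²/13 + (9−18)²/18 + (59−43)²/43
   = 0.1481 + 6.1250 + 0.0645 + 1.1429 + 7.6923 + 4.5000 + 5.9535
Sum = 25.626
df = 6. Since 25.626 > 14.449, we reject H₀.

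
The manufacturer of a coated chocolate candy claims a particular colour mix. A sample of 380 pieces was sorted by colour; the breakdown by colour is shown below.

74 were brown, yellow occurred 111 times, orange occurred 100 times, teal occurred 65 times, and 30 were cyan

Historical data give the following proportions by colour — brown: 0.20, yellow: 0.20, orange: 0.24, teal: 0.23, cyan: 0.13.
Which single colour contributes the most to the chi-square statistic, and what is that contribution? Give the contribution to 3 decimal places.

yellow, 16.118

Expected counts E_i = n·p_i: 380×0.20 = 76, 380×0.20 = 76, 380×0.24 = 91.2, 380×0.23 = 87.4, 380×0.13 = 49.4.
brown: (74 − 76)²/76 = 4/76 = 0.0526
yellow: (111 − 76)²/76 = 1225/76 = 16.1184
orange: (100 − 91.2)²/91.2 = 77.44/91.2 = 0.8491
teal: (65 − 87.4)²/87.4 = 501.76/87.4 = 5.7410
cyan: (30 − 49.4)²/49.4 = 376.36/49.4 = 7.6186
The largest term is for yellow: 16.118.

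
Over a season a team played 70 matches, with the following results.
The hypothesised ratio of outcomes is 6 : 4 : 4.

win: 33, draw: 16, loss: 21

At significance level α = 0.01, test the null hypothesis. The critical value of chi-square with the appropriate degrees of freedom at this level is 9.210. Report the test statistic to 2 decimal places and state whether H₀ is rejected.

Ratio total = 14. Expected counts: 70×6/14 = 30, 70×4/14 = 20, 70×4/14 = 20.
χ² = (33−30)²/30 + (16−20)²/20 + (21−20)²/20
   = 0.300 + 0.800 + 0.050
Sum = 1.15
df = 2. Since 1.15 < 9.210, we do not reject H₀.

1.15; do not reject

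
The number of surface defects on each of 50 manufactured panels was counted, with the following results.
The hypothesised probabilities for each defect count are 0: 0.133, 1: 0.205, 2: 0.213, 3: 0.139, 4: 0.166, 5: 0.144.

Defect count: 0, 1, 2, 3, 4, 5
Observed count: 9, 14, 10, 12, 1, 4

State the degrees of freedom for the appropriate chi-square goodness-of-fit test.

5

There are k = 6 categories and no parameters were estimated from the data, so df = 6 − 1 = 5.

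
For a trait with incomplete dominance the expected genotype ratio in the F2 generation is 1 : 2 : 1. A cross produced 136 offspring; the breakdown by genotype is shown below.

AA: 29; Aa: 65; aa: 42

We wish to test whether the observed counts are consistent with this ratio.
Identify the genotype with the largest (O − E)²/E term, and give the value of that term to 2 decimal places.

Ratio total = 4. Expected counts: 136×1/4 = 34, 136×2/4 = 68, 136×1/4 = 34.
AA: (29 − 34)²/34 = 25/34 = 0.735
Aa: (65 − 68)²/68 = 9/68 = 0.132
aa: (42 − 34)²/34 = 64/34 = 1.882
The largest term is for aa: 1.88.

aa, 1.88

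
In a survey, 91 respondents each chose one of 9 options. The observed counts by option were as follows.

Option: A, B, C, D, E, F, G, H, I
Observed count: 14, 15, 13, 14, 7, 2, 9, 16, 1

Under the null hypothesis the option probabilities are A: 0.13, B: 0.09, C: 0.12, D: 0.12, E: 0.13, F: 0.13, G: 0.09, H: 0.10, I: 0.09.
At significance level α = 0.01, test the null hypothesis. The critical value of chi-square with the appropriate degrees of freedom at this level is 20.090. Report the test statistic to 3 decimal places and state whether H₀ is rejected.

29.090; reject

Expected counts E_i = n·p_i: 91×0.13 = 11.83, 91×0.09 = 8.19, 91×0.12 = 10.92, 91×0.12 = 10.92, 91×0.13 = 11.83, 91×0.13 = 11.83, 91×0.09 = 8.19, 91×0.10 = 9.1, 91×0.09 = 8.19.
A: (14 − 11.83)²/11.83 = 4.7089/11.83 = 0.3980
B: (15 − 8.19)²/8.19 = 46.3761/8.19 = 5.6625
C: (13 − 10.92)²/10.92 = 4.3264/10.92 = 0.3962
D: (14 − 10.92)²/10.92 = 9.4864/10.92 = 0.8687
E: (7 − 11.83)²/11.83 = 23.3289/11.83 = 1.9720
F: (2 − 11.83)²/11.83 = 96.6289/11.83 = 8.1681
G: (9 − 8.19)²/8.19 = 0.6561/8.19 = 0.0801
H: (16 − 9.1)²/9.1 = 47.61/9.1 = 5.2319
I: (1 − 8.19)²/8.19 = 51.6961/8.19 = 6.3121
Sum = 29.090
df = 8. Since 29.090 > 20.090, we reject H₀.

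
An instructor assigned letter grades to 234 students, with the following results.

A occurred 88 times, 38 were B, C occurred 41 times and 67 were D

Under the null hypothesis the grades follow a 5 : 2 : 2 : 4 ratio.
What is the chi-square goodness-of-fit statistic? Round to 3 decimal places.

1.197

Ratio total = 13. Expected counts: 234×5/13 = 90, 234×2/13 = 36, 234×2/13 = 36, 234×4/13 = 72.
A: (88 − 90)²/90 = 4/90 = 0.0444
B: (38 − 36)²/36 = 4/36 = 0.1111
C: (41 − 36)²/36 = 25/36 = 0.6944
D: (67 − 72)²/72 = 25/72 = 0.3472
Sum = 1.197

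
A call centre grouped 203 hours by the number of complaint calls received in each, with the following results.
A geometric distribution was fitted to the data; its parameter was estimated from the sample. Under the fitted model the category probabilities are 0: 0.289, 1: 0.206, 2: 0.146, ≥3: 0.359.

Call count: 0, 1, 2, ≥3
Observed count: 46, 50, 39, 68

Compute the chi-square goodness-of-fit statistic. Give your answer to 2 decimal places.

7.62

Expected counts E_i = n·p_i: 203×0.289 = 58.667, 203×0.206 = 41.818, 203×0.146 = 29.638, 203×0.359 = 72.877.
0: (46 − 58.667)²/58.667 = 160.452889/58.667 = 2.735
1: (50 − 41.818)²/41.818 = 66.945124/41.818 = 1.601
2: (39 − 29.638)²/29.638 = 87.647044/29.638 = 2.957
≥3: (68 − 72.877)²/72.877 = 23.785129/72.877 = 0.326
Sum = 7.62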